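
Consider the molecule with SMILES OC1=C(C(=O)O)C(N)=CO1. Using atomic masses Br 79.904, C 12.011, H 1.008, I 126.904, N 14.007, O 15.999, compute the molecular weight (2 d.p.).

143.10 g/mol

First, the molecular formula is C5H5NO4 (counting implicit H from valence).
  C: 5 × 12.011 = 60.055
  H: 5 × 1.008 = 5.040
  N: 1 × 14.007 = 14.007
  O: 4 × 15.999 = 63.996
Sum: 5×12.011 + 5×1.008 + 1×14.007 + 4×15.999 = 143.098 → 143.10 g/mol.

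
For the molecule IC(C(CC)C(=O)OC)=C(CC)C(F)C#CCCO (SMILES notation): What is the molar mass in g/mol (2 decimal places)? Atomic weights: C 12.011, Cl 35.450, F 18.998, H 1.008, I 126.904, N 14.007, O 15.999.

First, the molecular formula is C14H20FIO3 (counting implicit H from valence).
  C: 14 × 12.011 = 168.154
  F: 1 × 18.998 = 18.998
  H: 20 × 1.008 = 20.160
  I: 1 × 126.904 = 126.904
  O: 3 × 15.999 = 47.997
Sum: 14×12.011 + 1×18.998 + 20×1.008 + 1×126.904 + 3×15.999 = 382.213 → 382.21 g/mol.

382.21 g/mol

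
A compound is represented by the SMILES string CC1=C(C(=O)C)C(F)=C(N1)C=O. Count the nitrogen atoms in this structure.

Scan the SMILES for N atoms (remember two-letter symbols like Cl and Br are single atoms).
Nitrogen count: 1.

1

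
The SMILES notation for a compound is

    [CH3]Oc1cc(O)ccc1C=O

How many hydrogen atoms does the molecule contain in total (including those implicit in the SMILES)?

Walk through each heavy atom and fill implicit hydrogens from standard valence (C 4, N 3, O 2, S 2, halogen 1); for lowercase aromatic atoms, an aromatic c carries 1 H when it has two neighbours and 0 H with three, and aromatic n carries 0 H:
  atom 1: C with explicit H count 3
  atom 2: O, bond orders sum to 2 (valence 2) → 0 H
  atom 3: aromatic c, 3 neighbours → 0 H
  atom 4: aromatic c, 2 neighbours → 1 H
  atom 5: aromatic c, 3 neighbours → 0 H
  atom 6: O, bond orders sum to 1 (valence 2) → 1 H
  atom 7: aromatic c, 2 neighbours → 1 H
  atom 8: aromatic c, 2 neighbours → 1 H
  atom 9: aromatic c, 3 neighbours → 0 H
  atom 10: C, bond orders sum to 3 (valence 4) → 1 H
  atom 11: O, bond orders sum to 2 (valence 2) → 0 H
Total hydrogens: 8.

8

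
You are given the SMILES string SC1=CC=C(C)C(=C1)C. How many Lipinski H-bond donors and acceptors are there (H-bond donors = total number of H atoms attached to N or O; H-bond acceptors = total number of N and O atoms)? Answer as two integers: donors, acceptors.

Donors: find every N or O and count the H atoms it carries.
  (no N or O atoms present)
Lipinski HBD = 0.
Acceptors: N atoms = 0, O atoms = 0 → HBA = 0.

0, 0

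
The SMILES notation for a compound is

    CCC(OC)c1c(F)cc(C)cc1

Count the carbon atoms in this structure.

Count every carbon token in the SMILES (each C, including those in ring-closure positions and inside branches).
Carbon count: 11.

11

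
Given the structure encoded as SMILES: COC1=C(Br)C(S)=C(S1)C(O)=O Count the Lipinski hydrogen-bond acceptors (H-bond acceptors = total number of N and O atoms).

3

N atoms: 0; O atoms: 3.
Lipinski HBA = 0 + 3 = 3.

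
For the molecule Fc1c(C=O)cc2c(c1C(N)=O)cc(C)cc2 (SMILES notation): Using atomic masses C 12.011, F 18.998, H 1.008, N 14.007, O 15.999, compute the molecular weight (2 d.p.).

231.23 g/mol

First, the molecular formula is C13H10FNO2 (counting implicit H from valence).
  C: 13 × 12.011 = 156.143
  F: 1 × 18.998 = 18.998
  H: 10 × 1.008 = 10.080
  N: 1 × 14.007 = 14.007
  O: 2 × 15.999 = 31.998
Sum: 13×12.011 + 1×18.998 + 10×1.008 + 1×14.007 + 2×15.999 = 231.226 → 231.23 g/mol.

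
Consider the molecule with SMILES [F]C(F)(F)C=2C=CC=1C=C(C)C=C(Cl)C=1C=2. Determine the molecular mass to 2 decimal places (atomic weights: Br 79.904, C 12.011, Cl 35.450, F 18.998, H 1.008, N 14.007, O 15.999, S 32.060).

First, the molecular formula is C12H8ClF3 (counting implicit H from valence).
  C: 12 × 12.011 = 144.132
  Cl: 1 × 35.450 = 35.450
  F: 3 × 18.998 = 56.994
  H: 8 × 1.008 = 8.064
Sum: 12×12.011 + 1×35.450 + 3×18.998 + 8×1.008 = 244.640 → 244.64 g/mol.

244.64 g/mol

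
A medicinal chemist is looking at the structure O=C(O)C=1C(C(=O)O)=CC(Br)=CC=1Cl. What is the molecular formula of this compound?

C8H4BrClO4

Walk through each heavy atom and fill implicit hydrogens from standard valence (C 4, N 3, O 2, S 2, halogen 1):
  atom 1: O, bond orders sum to 2 (valence 2) → 0 H
  atom 2: C, bond orders sum to 4 (valence 4) → 0 H
  atom 3: O, bond orders sum to 1 (valence 2) → 1 H
  atom 4: C, bond orders sum to 4 (valence 4) → 0 H
  atom 5: C, bond orders sum to 4 (valence 4) → 0 H
  atom 6: C, bond orders sum to 4 (valence 4) → 0 H
  atom 7: O, bond orders sum to 2 (valence 2) → 0 H
  atom 8: O, bond orders sum to 1 (valence 2) → 1 H
  atom 9: C, bond orders sum to 3 (valence 4) → 1 H
  atom 10: C, bond orders sum to 4 (valence 4) → 0 H
  atom 11: Br (halogen, monovalent) → 0 H
  atom 12: C, bond orders sum to 3 (valence 4) → 1 H
  atom 13: C, bond orders sum to 4 (valence 4) → 0 H
  atom 14: Cl (halogen, monovalent) → 0 H
Totals → C:8, H:4, Br:1, Cl:1, O:4.
In Hill order: C8H4BrClO4.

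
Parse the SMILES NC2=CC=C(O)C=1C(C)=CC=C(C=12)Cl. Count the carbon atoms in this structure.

11

Count every carbon token in the SMILES (each C, including those in ring-closure positions and inside branches).
Carbon count: 11.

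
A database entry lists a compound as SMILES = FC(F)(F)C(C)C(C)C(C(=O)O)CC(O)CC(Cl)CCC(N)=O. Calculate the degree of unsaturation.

2

Molecular formula: C14H23ClF3NO4.
DoU = (2C + 2 + N − H − X) / 2, where X is the halogen count and O/S are ignored.
    = (2·14 + 2 + 1 − 23 − 4) / 2 = 4 / 2 = 2.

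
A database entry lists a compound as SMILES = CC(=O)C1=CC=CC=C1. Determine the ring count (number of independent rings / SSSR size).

1

In SMILES, each pair of matching ring-closure digits denotes one ring-closing bond; the number of such bonds equals the number of independent rings.
Ring-closure bonds here: 1.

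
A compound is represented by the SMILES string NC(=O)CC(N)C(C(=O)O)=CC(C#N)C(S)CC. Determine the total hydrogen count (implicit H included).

17

Walk through each heavy atom and fill implicit hydrogens from standard valence (C 4, N 3, O 2, S 2, halogen 1):
  atom 1: N, bond orders sum to 1 (valence 3) → 2 H
  atom 2: C, bond orders sum to 4 (valence 4) → 0 H
  atom 3: O, bond orders sum to 2 (valence 2) → 0 H
  atom 4: C, bond orders sum to 2 (valence 4) → 2 H
  atom 5: C, bond orders sum to 3 (valence 4) → 1 H
  atom 6: N, bond orders sum to 1 (valence 3) → 2 H
  atom 7: C, bond orders sum to 4 (valence 4) → 0 H
  atom 8: C, bond orders sum to 4 (valence 4) → 0 H
  atom 9: O, bond orders sum to 2 (valence 2) → 0 H
  atom 10: O, bond orders sum to 1 (valence 2) → 1 H
  atom 11: C, bond orders sum to 3 (valence 4) → 1 H
  atom 12: C, bond orders sum to 3 (valence 4) → 1 H
  atom 13: C, bond orders sum to 4 (valence 4) → 0 H
  atom 14: N, bond orders sum to 3 (valence 3) → 0 H
  atom 15: C, bond orders sum to 3 (valence 4) → 1 H
  atom 16: S, bond orders sum to 1 (valence 2) → 1 H
  atom 17: C, bond orders sum to 2 (valence 4) → 2 H
  atom 18: C, bond orders sum to 1 (valence 4) → 3 H
Total hydrogens: 17.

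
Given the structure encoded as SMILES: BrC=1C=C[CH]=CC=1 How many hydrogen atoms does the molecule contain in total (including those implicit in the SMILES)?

Walk through each heavy atom and fill implicit hydrogens from standard valence (C 4, N 3, O 2, S 2, halogen 1):
  atom 1: Br (halogen, monovalent) → 0 H
  atom 2: C, bond orders sum to 4 (valence 4) → 0 H
  atom 3: C, bond orders sum to 3 (valence 4) → 1 H
  atom 4: C, bond orders sum to 3 (valence 4) → 1 H
  atom 5: C with explicit H count 1
  atom 6: C, bond orders sum to 3 (valence 4) → 1 H
  atom 7: C, bond orders sum to 3 (valence 4) → 1 H
Total hydrogens: 5.

5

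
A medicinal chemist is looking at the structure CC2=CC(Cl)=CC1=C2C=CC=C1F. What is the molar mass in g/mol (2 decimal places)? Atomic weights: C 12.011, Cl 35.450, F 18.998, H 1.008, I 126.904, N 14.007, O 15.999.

First, the molecular formula is C11H8ClF (counting implicit H from valence).
  C: 11 × 12.011 = 132.121
  Cl: 1 × 35.450 = 35.450
  F: 1 × 18.998 = 18.998
  H: 8 × 1.008 = 8.064
Sum: 11×12.011 + 1×35.450 + 1×18.998 + 8×1.008 = 194.633 → 194.63 g/mol.

194.63 g/mol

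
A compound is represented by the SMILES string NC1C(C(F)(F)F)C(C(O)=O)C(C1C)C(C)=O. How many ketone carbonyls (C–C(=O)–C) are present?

1

The ketone motif appears at heavy-atom position 15 in the SMILES.
Other groups present: 1 carboxylic acid, 1 primary amine.
Ketone count: 1.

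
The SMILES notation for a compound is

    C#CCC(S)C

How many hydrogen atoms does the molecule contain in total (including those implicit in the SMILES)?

8

Walk through each heavy atom and fill implicit hydrogens from standard valence (C 4, N 3, O 2, S 2, halogen 1):
  atom 1: C, bond orders sum to 3 (valence 4) → 1 H
  atom 2: C, bond orders sum to 4 (valence 4) → 0 H
  atom 3: C, bond orders sum to 2 (valence 4) → 2 H
  atom 4: C, bond orders sum to 3 (valence 4) → 1 H
  atom 5: S, bond orders sum to 1 (valence 2) → 1 H
  atom 6: C, bond orders sum to 1 (valence 4) → 3 H
Total hydrogens: 8.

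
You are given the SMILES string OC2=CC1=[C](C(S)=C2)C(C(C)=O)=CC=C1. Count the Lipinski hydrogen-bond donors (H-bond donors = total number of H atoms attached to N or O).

1

Donors: find every N or O and count the H atoms it carries.
  atom 1 (O): bond orders sum to 1 → 1 H
  atom 12 (O): bond orders sum to 2 → 0 H
Lipinski HBD = 1.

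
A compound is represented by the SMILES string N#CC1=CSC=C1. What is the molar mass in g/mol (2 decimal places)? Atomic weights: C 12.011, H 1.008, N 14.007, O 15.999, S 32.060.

109.15 g/mol

First, the molecular formula is C5H3NS (counting implicit H from valence).
  C: 5 × 12.011 = 60.055
  H: 3 × 1.008 = 3.024
  N: 1 × 14.007 = 14.007
  S: 1 × 32.060 = 32.060
Sum: 5×12.011 + 3×1.008 + 1×14.007 + 1×32.060 = 109.146 → 109.15 g/mol.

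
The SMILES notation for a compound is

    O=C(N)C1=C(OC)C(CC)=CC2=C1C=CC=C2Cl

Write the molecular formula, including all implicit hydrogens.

C14H14ClNO2

Walk through each heavy atom and fill implicit hydrogens from standard valence (C 4, N 3, O 2, S 2, halogen 1):
  atom 1: O, bond orders sum to 2 (valence 2) → 0 H
  atom 2: C, bond orders sum to 4 (valence 4) → 0 H
  atom 3: N, bond orders sum to 1 (valence 3) → 2 H
  atom 4: C, bond orders sum to 4 (valence 4) → 0 H
  atom 5: C, bond orders sum to 4 (valence 4) → 0 H
  atom 6: O, bond orders sum to 2 (valence 2) → 0 H
  atom 7: C, bond orders sum to 1 (valence 4) → 3 H
  atom 8: C, bond orders sum to 4 (valence 4) → 0 H
  atom 9: C, bond orders sum to 2 (valence 4) → 2 H
  atom 10: C, bond orders sum to 1 (valence 4) → 3 H
  atom 11: C, bond orders sum to 3 (valence 4) → 1 H
  atom 12: C, bond orders sum to 4 (valence 4) → 0 H
  atom 13: C, bond orders sum to 4 (valence 4) → 0 H
  atom 14: C, bond orders sum to 3 (valence 4) → 1 H
  atom 15: C, bond orders sum to 3 (valence 4) → 1 H
  atom 16: C, bond orders sum to 3 (valence 4) → 1 H
  atom 17: C, bond orders sum to 4 (valence 4) → 0 H
  atom 18: Cl (halogen, monovalent) → 0 H
Totals → C:14, H:14, Cl:1, N:1, O:2.
In Hill order: C14H14ClNO2.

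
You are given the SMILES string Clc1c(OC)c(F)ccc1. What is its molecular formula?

Walk through each heavy atom and fill implicit hydrogens from standard valence (C 4, N 3, O 2, S 2, halogen 1); for lowercase aromatic atoms, an aromatic c carries 1 H when it has two neighbours and 0 H with three, and aromatic n carries 0 H:
  atom 1: Cl (halogen, monovalent) → 0 H
  atom 2: aromatic c, 3 neighbours → 0 H
  atom 3: aromatic c, 3 neighbours → 0 H
  atom 4: O, bond orders sum to 2 (valence 2) → 0 H
  atom 5: C, bond orders sum to 1 (valence 4) → 3 H
  atom 6: aromatic c, 3 neighbours → 0 H
  atom 7: F (halogen, monovalent) → 0 H
  atom 8: aromatic c, 2 neighbours → 1 H
  atom 9: aromatic c, 2 neighbours → 1 H
  atom 10: aromatic c, 2 neighbours → 1 H
Totals → C:7, H:6, Cl:1, F:1, O:1.
In Hill order: C7H6ClFO.

C7H6ClFO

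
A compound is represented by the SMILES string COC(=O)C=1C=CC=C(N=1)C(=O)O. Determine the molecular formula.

C8H7NO4

Walk through each heavy atom and fill implicit hydrogens from standard valence (C 4, N 3, O 2, S 2, halogen 1):
  atom 1: C, bond orders sum to 1 (valence 4) → 3 H
  atom 2: O, bond orders sum to 2 (valence 2) → 0 H
  atom 3: C, bond orders sum to 4 (valence 4) → 0 H
  atom 4: O, bond orders sum to 2 (valence 2) → 0 H
  atom 5: C, bond orders sum to 4 (valence 4) → 0 H
  atom 6: C, bond orders sum to 3 (valence 4) → 1 H
  atom 7: C, bond orders sum to 3 (valence 4) → 1 H
  atom 8: C, bond orders sum to 3 (valence 4) → 1 H
  atom 9: C, bond orders sum to 4 (valence 4) → 0 H
  atom 10: N, bond orders sum to 3 (valence 3) → 0 H
  atom 11: C, bond orders sum to 4 (valence 4) → 0 H
  atom 12: O, bond orders sum to 2 (valence 2) → 0 H
  atom 13: O, bond orders sum to 1 (valence 2) → 1 H
Totals → C:8, H:7, N:1, O:4.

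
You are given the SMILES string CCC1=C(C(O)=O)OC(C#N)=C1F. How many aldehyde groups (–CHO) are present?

Scan the SMILES for the aldehyde motif — none present.
Groups that are present: 1 carboxylic acid, 1 nitrile.

0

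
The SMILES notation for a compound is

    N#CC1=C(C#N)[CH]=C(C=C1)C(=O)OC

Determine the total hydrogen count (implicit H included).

6

Walk through each heavy atom and fill implicit hydrogens from standard valence (C 4, N 3, O 2, S 2, halogen 1):
  atom 1: N, bond orders sum to 3 (valence 3) → 0 H
  atom 2: C, bond orders sum to 4 (valence 4) → 0 H
  atom 3: C, bond orders sum to 4 (valence 4) → 0 H
  atom 4: C, bond orders sum to 4 (valence 4) → 0 H
  atom 5: C, bond orders sum to 4 (valence 4) → 0 H
  atom 6: N, bond orders sum to 3 (valence 3) → 0 H
  atom 7: C with explicit H count 1
  atom 8: C, bond orders sum to 4 (valence 4) → 0 H
  atom 9: C, bond orders sum to 3 (valence 4) → 1 H
  atom 10: C, bond orders sum to 3 (valence 4) → 1 H
  atom 11: C, bond orders sum to 4 (valence 4) → 0 H
  atom 12: O, bond orders sum to 2 (valence 2) → 0 H
  atom 13: O, bond orders sum to 2 (valence 2) → 0 H
  atom 14: C, bond orders sum to 1 (valence 4) → 3 H
Total hydrogens: 6.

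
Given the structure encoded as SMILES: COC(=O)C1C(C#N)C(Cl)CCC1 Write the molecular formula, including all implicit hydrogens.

C9H12ClNO2

Walk through each heavy atom and fill implicit hydrogens from standard valence (C 4, N 3, O 2, S 2, halogen 1):
  atom 1: C, bond orders sum to 1 (valence 4) → 3 H
  atom 2: O, bond orders sum to 2 (valence 2) → 0 H
  atom 3: C, bond orders sum to 4 (valence 4) → 0 H
  atom 4: O, bond orders sum to 2 (valence 2) → 0 H
  atom 5: C, bond orders sum to 3 (valence 4) → 1 H
  atom 6: C, bond orders sum to 3 (valence 4) → 1 H
  atom 7: C, bond orders sum to 4 (valence 4) → 0 H
  atom 8: N, bond orders sum to 3 (valence 3) → 0 H
  atom 9: C, bond orders sum to 3 (valence 4) → 1 H
  atom 10: Cl (halogen, monovalent) → 0 H
  atom 11: C, bond orders sum to 2 (valence 4) → 2 H
  atom 12: C, bond orders sum to 2 (valence 4) → 2 H
  atom 13: C, bond orders sum to 2 (valence 4) → 2 H
Totals → C:9, H:12, Cl:1, N:1, O:2.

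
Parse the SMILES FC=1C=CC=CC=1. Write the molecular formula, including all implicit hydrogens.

C6H5F

Walk through each heavy atom and fill implicit hydrogens from standard valence (C 4, N 3, O 2, S 2, halogen 1):
  atom 1: F (halogen, monovalent) → 0 H
  atom 2: C, bond orders sum to 4 (valence 4) → 0 H
  atom 3: C, bond orders sum to 3 (valence 4) → 1 H
  atom 4: C, bond orders sum to 3 (valence 4) → 1 H
  atom 5: C, bond orders sum to 3 (valence 4) → 1 H
  atom 6: C, bond orders sum to 3 (valence 4) → 1 H
  atom 7: C, bond orders sum to 3 (valence 4) → 1 H
Totals → C:6, H:5, F:1.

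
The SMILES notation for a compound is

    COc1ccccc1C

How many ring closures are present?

1

In SMILES, each pair of matching ring-closure digits denotes one ring-closing bond; the number of such bonds equals the number of independent rings.
Ring-closure bonds here: 1.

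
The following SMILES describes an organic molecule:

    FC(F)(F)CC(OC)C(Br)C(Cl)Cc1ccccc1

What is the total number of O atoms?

Scan the SMILES for O atoms (remember two-letter symbols like Cl and Br are single atoms).
Oxygen count: 1.

1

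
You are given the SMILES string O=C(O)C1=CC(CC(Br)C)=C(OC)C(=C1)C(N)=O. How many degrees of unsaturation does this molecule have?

Molecular formula: C12H14BrNO4.
DoU = (2C + 2 + N − H − X) / 2, where X is the halogen count and O/S are ignored.
    = (2·12 + 2 + 1 − 14 − 1) / 2 = 12 / 2 = 6.

6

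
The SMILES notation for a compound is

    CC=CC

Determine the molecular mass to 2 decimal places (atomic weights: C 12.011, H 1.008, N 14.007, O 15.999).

56.11 g/mol

First, the molecular formula is C4H8 (counting implicit H from valence).
  C: 4 × 12.011 = 48.044
  H: 8 × 1.008 = 8.064
Sum: 4×12.011 + 8×1.008 = 56.108 → 56.11 g/mol.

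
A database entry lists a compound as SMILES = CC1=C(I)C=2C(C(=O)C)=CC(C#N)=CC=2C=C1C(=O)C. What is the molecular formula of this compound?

Walk through each heavy atom and fill implicit hydrogens from standard valence (C 4, N 3, O 2, S 2, halogen 1):
  atom 1: C, bond orders sum to 1 (valence 4) → 3 H
  atom 2: C, bond orders sum to 4 (valence 4) → 0 H
  atom 3: C, bond orders sum to 4 (valence 4) → 0 H
  atom 4: I (halogen, monovalent) → 0 H
  atom 5: C, bond orders sum to 4 (valence 4) → 0 H
  atom 6: C, bond orders sum to 4 (valence 4) → 0 H
  atom 7: C, bond orders sum to 4 (valence 4) → 0 H
  atom 8: O, bond orders sum to 2 (valence 2) → 0 H
  atom 9: C, bond orders sum to 1 (valence 4) → 3 H
  atom 10: C, bond orders sum to 3 (valence 4) → 1 H
  atom 11: C, bond orders sum to 4 (valence 4) → 0 H
  atom 12: C, bond orders sum to 4 (valence 4) → 0 H
  atom 13: N, bond orders sum to 3 (valence 3) → 0 H
  atom 14: C, bond orders sum to 3 (valence 4) → 1 H
  atom 15: C, bond orders sum to 4 (valence 4) → 0 H
  atom 16: C, bond orders sum to 3 (valence 4) → 1 H
  atom 17: C, bond orders sum to 4 (valence 4) → 0 H
  atom 18: C, bond orders sum to 4 (valence 4) → 0 H
  atom 19: O, bond orders sum to 2 (valence 2) → 0 H
  atom 20: C, bond orders sum to 1 (valence 4) → 3 H
Totals → C:16, H:12, I:1, N:1, O:2.
In Hill order: C16H12INO2.

C16H12INO2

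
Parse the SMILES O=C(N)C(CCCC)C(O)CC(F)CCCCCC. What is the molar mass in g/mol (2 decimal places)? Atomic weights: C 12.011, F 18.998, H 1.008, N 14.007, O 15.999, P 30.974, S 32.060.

First, the molecular formula is C15H30FNO2 (counting implicit H from valence).
  C: 15 × 12.011 = 180.165
  F: 1 × 18.998 = 18.998
  H: 30 × 1.008 = 30.240
  N: 1 × 14.007 = 14.007
  O: 2 × 15.999 = 31.998
Sum: 15×12.011 + 1×18.998 + 30×1.008 + 1×14.007 + 2×15.999 = 275.408 → 275.41 g/mol.

275.41 g/mol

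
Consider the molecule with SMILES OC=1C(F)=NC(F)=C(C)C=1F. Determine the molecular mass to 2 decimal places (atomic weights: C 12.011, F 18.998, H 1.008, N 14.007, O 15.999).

163.10 g/mol

First, the molecular formula is C6H4F3NO (counting implicit H from valence).
  C: 6 × 12.011 = 72.066
  F: 3 × 18.998 = 56.994
  H: 4 × 1.008 = 4.032
  N: 1 × 14.007 = 14.007
  O: 1 × 15.999 = 15.999
Sum: 6×12.011 + 3×18.998 + 4×1.008 + 1×14.007 + 1×15.999 = 163.098 → 163.10 g/mol.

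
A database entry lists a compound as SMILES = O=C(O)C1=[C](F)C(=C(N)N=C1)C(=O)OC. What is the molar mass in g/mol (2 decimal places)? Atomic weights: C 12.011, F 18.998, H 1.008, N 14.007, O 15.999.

214.15 g/mol

First, the molecular formula is C8H7FN2O4 (counting implicit H from valence).
  C: 8 × 12.011 = 96.088
  F: 1 × 18.998 = 18.998
  H: 7 × 1.008 = 7.056
  N: 2 × 14.007 = 28.014
  O: 4 × 15.999 = 63.996
Sum: 8×12.011 + 1×18.998 + 7×1.008 + 2×14.007 + 4×15.999 = 214.152 → 214.15 g/mol.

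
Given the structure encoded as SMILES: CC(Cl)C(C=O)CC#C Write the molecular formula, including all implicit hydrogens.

C7H9ClO

Walk through each heavy atom and fill implicit hydrogens from standard valence (C 4, N 3, O 2, S 2, halogen 1):
  atom 1: C, bond orders sum to 1 (valence 4) → 3 H
  atom 2: C, bond orders sum to 3 (valence 4) → 1 H
  atom 3: Cl (halogen, monovalent) → 0 H
  atom 4: C, bond orders sum to 3 (valence 4) → 1 H
  atom 5: C, bond orders sum to 3 (valence 4) → 1 H
  atom 6: O, bond orders sum to 2 (valence 2) → 0 H
  atom 7: C, bond orders sum to 2 (valence 4) → 2 H
  atom 8: C, bond orders sum to 4 (valence 4) → 0 H
  atom 9: C, bond orders sum to 3 (valence 4) → 1 H
Totals → C:7, H:9, Cl:1, O:1.
In Hill order: C7H9ClO.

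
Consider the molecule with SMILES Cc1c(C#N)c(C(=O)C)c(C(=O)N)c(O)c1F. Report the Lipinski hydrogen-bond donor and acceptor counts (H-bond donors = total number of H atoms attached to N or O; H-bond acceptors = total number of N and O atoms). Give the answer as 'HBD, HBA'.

Donors: find every N or O and count the H atoms it carries.
  atom 5 (N): bond orders sum to 3 → 0 H
  atom 8 (O): bond orders sum to 2 → 0 H
  atom 12 (O): bond orders sum to 2 → 0 H
  atom 13 (N): bond orders sum to 1 → 2 H
  atom 15 (O): bond orders sum to 1 → 1 H
Lipinski HBD = 3.
Acceptors: N atoms = 2, O atoms = 3 → HBA = 5.

3, 5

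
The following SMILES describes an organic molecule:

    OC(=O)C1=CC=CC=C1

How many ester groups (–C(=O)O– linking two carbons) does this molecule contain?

Scan the SMILES for the ester motif — none present.
Groups that are present: 1 carboxylic acid.

0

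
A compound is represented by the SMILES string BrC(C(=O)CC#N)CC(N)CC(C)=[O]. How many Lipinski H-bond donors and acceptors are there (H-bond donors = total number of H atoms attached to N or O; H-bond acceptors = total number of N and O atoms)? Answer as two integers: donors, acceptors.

2, 4

Donors: find every N or O and count the H atoms it carries.
  atom 4 (O): bond orders sum to 2 → 0 H
  atom 7 (N): bond orders sum to 3 → 0 H
  atom 10 (N): bond orders sum to 1 → 2 H
  atom 14 (O): bond orders sum to 2 → 0 H
Lipinski HBD = 2.
Acceptors: N atoms = 2, O atoms = 2 → HBA = 4.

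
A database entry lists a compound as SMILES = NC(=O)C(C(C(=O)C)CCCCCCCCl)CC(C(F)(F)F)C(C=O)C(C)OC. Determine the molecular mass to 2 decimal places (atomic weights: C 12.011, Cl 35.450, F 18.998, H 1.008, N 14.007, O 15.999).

First, the molecular formula is C20H33ClF3NO4 (counting implicit H from valence).
  C: 20 × 12.011 = 240.220
  Cl: 1 × 35.450 = 35.450
  F: 3 × 18.998 = 56.994
  H: 33 × 1.008 = 33.264
  N: 1 × 14.007 = 14.007
  O: 4 × 15.999 = 63.996
Sum: 20×12.011 + 1×35.450 + 3×18.998 + 33×1.008 + 1×14.007 + 4×15.999 = 443.931 → 443.93 g/mol.

443.93 g/mol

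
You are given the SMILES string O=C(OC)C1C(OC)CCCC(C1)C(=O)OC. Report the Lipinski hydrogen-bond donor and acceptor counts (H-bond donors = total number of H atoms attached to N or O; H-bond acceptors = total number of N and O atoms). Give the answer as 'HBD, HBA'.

Donors: find every N or O and count the H atoms it carries.
  atom 1 (O): bond orders sum to 2 → 0 H
  atom 3 (O): bond orders sum to 2 → 0 H
  atom 7 (O): bond orders sum to 2 → 0 H
  atom 15 (O): bond orders sum to 2 → 0 H
  atom 16 (O): bond orders sum to 2 → 0 H
Lipinski HBD = 0.
Acceptors: N atoms = 0, O atoms = 5 → HBA = 5.

0, 5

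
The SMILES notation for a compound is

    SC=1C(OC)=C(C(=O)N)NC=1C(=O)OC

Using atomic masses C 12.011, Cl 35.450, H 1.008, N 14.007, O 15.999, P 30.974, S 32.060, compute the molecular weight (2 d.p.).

First, the molecular formula is C8H10N2O4S (counting implicit H from valence).
  C: 8 × 12.011 = 96.088
  H: 10 × 1.008 = 10.080
  N: 2 × 14.007 = 28.014
  O: 4 × 15.999 = 63.996
  S: 1 × 32.060 = 32.060
Sum: 8×12.011 + 10×1.008 + 2×14.007 + 4×15.999 + 1×32.060 = 230.238 → 230.24 g/mol.

230.24 g/mol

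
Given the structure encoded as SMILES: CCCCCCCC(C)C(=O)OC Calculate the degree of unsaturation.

1

Molecular formula: C11H22O2.
DoU = (2C + 2 + N − H − X) / 2, where X is the halogen count and O/S are ignored.
    = (2·11 + 2 + 0 − 22 − 0) / 2 = 2 / 2 = 1.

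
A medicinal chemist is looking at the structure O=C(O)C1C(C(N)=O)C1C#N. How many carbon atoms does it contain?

6

Count every carbon token in the SMILES (each C, including those in ring-closure positions and inside branches).
Carbon count: 6.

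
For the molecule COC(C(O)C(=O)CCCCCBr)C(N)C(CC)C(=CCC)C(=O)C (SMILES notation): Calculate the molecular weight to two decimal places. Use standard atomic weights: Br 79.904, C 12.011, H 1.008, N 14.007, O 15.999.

420.39 g/mol

First, the molecular formula is C19H34BrNO4 (counting implicit H from valence).
  Br: 1 × 79.904 = 79.904
  C: 19 × 12.011 = 228.209
  H: 34 × 1.008 = 34.272
  N: 1 × 14.007 = 14.007
  O: 4 × 15.999 = 63.996
Sum: 1×79.904 + 19×12.011 + 34×1.008 + 1×14.007 + 4×15.999 = 420.388 → 420.39 g/mol.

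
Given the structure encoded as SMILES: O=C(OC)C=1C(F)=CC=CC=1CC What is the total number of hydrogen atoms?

11

Walk through each heavy atom and fill implicit hydrogens from standard valence (C 4, N 3, O 2, S 2, halogen 1):
  atom 1: O, bond orders sum to 2 (valence 2) → 0 H
  atom 2: C, bond orders sum to 4 (valence 4) → 0 H
  atom 3: O, bond orders sum to 2 (valence 2) → 0 H
  atom 4: C, bond orders sum to 1 (valence 4) → 3 H
  atom 5: C, bond orders sum to 4 (valence 4) → 0 H
  atom 6: C, bond orders sum to 4 (valence 4) → 0 H
  atom 7: F (halogen, monovalent) → 0 H
  atom 8: C, bond orders sum to 3 (valence 4) → 1 H
  atom 9: C, bond orders sum to 3 (valence 4) → 1 H
  atom 10: C, bond orders sum to 3 (valence 4) → 1 H
  atom 11: C, bond orders sum to 4 (valence 4) → 0 H
  atom 12: C, bond orders sum to 2 (valence 4) → 2 H
  atom 13: C, bond orders sum to 1 (valence 4) → 3 H
Total hydrogens: 11.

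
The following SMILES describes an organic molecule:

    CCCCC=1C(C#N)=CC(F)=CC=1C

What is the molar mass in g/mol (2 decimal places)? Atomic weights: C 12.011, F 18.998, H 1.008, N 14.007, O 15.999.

191.25 g/mol

First, the molecular formula is C12H14FN (counting implicit H from valence).
  C: 12 × 12.011 = 144.132
  F: 1 × 18.998 = 18.998
  H: 14 × 1.008 = 14.112
  N: 1 × 14.007 = 14.007
Sum: 12×12.011 + 1×18.998 + 14×1.008 + 1×14.007 = 191.249 → 191.25 g/mol.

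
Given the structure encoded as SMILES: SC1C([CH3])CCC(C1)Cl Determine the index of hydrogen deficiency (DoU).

1

Molecular formula: C7H13ClS.
DoU = (2C + 2 + N − H − X) / 2, where X is the halogen count and O/S are ignored.
    = (2·7 + 2 + 0 − 13 − 1) / 2 = 2 / 2 = 1.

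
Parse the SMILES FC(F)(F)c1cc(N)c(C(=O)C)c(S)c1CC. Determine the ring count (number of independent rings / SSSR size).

In SMILES, each pair of matching ring-closure digits denotes one ring-closing bond; the number of such bonds equals the number of independent rings.
Ring-closure bonds here: 1.

1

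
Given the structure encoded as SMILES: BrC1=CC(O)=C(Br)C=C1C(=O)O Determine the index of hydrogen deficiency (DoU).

5

Degree of unsaturation = (number of rings) + (number of π bonds).
Ring closures in the SMILES: 1.
π bonds: 4 double bonds (each 1 DoU) → 4 DoU from unsaturation.
Total DoU = 1 + 4 = 5.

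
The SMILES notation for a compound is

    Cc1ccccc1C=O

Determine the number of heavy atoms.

9

Every atom symbol written in the SMILES (organic subset) is one heavy atom; implicit H are not written.
Heavy atoms by element → C:8, O:1.
Total: 9.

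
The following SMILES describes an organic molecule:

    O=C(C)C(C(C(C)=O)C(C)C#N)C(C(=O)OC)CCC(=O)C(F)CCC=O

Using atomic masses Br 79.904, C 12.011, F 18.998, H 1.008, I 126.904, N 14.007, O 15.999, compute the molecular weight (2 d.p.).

383.42 g/mol

First, the molecular formula is C19H26FNO6 (counting implicit H from valence).
  C: 19 × 12.011 = 228.209
  F: 1 × 18.998 = 18.998
  H: 26 × 1.008 = 26.208
  N: 1 × 14.007 = 14.007
  O: 6 × 15.999 = 95.994
Sum: 19×12.011 + 1×18.998 + 26×1.008 + 1×14.007 + 6×15.999 = 383.416 → 383.42 g/mol.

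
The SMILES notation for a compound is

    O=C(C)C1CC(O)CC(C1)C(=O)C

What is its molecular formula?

Walk through each heavy atom and fill implicit hydrogens from standard valence (C 4, N 3, O 2, S 2, halogen 1):
  atom 1: O, bond orders sum to 2 (valence 2) → 0 H
  atom 2: C, bond orders sum to 4 (valence 4) → 0 H
  atom 3: C, bond orders sum to 1 (valence 4) → 3 H
  atom 4: C, bond orders sum to 3 (valence 4) → 1 H
  atom 5: C, bond orders sum to 2 (valence 4) → 2 H
  atom 6: C, bond orders sum to 3 (valence 4) → 1 H
  atom 7: O, bond orders sum to 1 (valence 2) → 1 H
  atom 8: C, bond orders sum to 2 (valence 4) → 2 H
  atom 9: C, bond orders sum to 3 (valence 4) → 1 H
  atom 10: C, bond orders sum to 2 (valence 4) → 2 H
  atom 11: C, bond orders sum to 4 (valence 4) → 0 H
  atom 12: O, bond orders sum to 2 (valence 2) → 0 H
  atom 13: C, bond orders sum to 1 (valence 4) → 3 H
Totals → C:10, H:16, O:3.

C10H16O3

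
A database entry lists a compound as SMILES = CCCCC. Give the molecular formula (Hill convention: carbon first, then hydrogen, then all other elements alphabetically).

Walk through each heavy atom and fill implicit hydrogens from standard valence (C 4, N 3, O 2, S 2, halogen 1):
  atom 1: C, bond orders sum to 1 (valence 4) → 3 H
  atom 2: C, bond orders sum to 2 (valence 4) → 2 H
  atom 3: C, bond orders sum to 2 (valence 4) → 2 H
  atom 4: C, bond orders sum to 2 (valence 4) → 2 H
  atom 5: C, bond orders sum to 1 (valence 4) → 3 H
Totals → C:5, H:12.
In Hill order: C5H12.

C5H12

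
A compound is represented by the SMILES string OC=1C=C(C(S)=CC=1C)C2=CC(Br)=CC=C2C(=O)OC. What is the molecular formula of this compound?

Walk through each heavy atom and fill implicit hydrogens from standard valence (C 4, N 3, O 2, S 2, halogen 1):
  atom 1: O, bond orders sum to 1 (valence 2) → 1 H
  atom 2: C, bond orders sum to 4 (valence 4) → 0 H
  atom 3: C, bond orders sum to 3 (valence 4) → 1 H
  atom 4: C, bond orders sum to 4 (valence 4) → 0 H
  atom 5: C, bond orders sum to 4 (valence 4) → 0 H
  atom 6: S, bond orders sum to 1 (valence 2) → 1 H
  atom 7: C, bond orders sum to 3 (valence 4) → 1 H
  atom 8: C, bond orders sum to 4 (valence 4) → 0 H
  atom 9: C, bond orders sum to 1 (valence 4) → 3 H
  atom 10: C, bond orders sum to 4 (valence 4) → 0 H
  atom 11: C, bond orders sum to 3 (valence 4) → 1 H
  atom 12: C, bond orders sum to 4 (valence 4) → 0 H
  atom 13: Br (halogen, monovalent) → 0 H
  atom 14: C, bond orders sum to 3 (valence 4) → 1 H
  atom 15: C, bond orders sum to 3 (valence 4) → 1 H
  atom 16: C, bond orders sum to 4 (valence 4) → 0 H
  atom 17: C, bond orders sum to 4 (valence 4) → 0 H
  atom 18: O, bond orders sum to 2 (valence 2) → 0 H
  atom 19: O, bond orders sum to 2 (valence 2) → 0 H
  atom 20: C, bond orders sum to 1 (valence 4) → 3 H
Totals → C:15, H:13, Br:1, O:3, S:1.
In Hill order: C15H13BrO3S.

C15H13BrO3S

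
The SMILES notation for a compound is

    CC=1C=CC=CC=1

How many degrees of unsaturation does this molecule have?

Degree of unsaturation = (number of rings) + (number of π bonds).
Ring closures in the SMILES: 1.
π bonds: 3 double bonds (each 1 DoU) → 3 DoU from unsaturation.
Total DoU = 1 + 3 = 4.

4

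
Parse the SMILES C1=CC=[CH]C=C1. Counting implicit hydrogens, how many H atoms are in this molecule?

6

Walk through each heavy atom and fill implicit hydrogens from standard valence (C 4, N 3, O 2, S 2, halogen 1):
  atom 1: C, bond orders sum to 3 (valence 4) → 1 H
  atom 2: C, bond orders sum to 3 (valence 4) → 1 H
  atom 3: C, bond orders sum to 3 (valence 4) → 1 H
  atom 4: C with explicit H count 1
  atom 5: C, bond orders sum to 3 (valence 4) → 1 H
  atom 6: C, bond orders sum to 3 (valence 4) → 1 H
Total hydrogens: 6.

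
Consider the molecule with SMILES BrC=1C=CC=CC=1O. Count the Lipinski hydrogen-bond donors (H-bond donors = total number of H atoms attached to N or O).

Donors: find every N or O and count the H atoms it carries.
  atom 8 (O): bond orders sum to 1 → 1 H
Lipinski HBD = 1.

1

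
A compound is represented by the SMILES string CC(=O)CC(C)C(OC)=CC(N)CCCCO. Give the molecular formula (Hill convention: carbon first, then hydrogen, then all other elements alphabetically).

Walk through each heavy atom and fill implicit hydrogens from standard valence (C 4, N 3, O 2, S 2, halogen 1):
  atom 1: C, bond orders sum to 1 (valence 4) → 3 H
  atom 2: C, bond orders sum to 4 (valence 4) → 0 H
  atom 3: O, bond orders sum to 2 (valence 2) → 0 H
  atom 4: C, bond orders sum to 2 (valence 4) → 2 H
  atom 5: C, bond orders sum to 3 (valence 4) → 1 H
  atom 6: C, bond orders sum to 1 (valence 4) → 3 H
  atom 7: C, bond orders sum to 4 (valence 4) → 0 H
  atom 8: O, bond orders sum to 2 (valence 2) → 0 H
  atom 9: C, bond orders sum to 1 (valence 4) → 3 H
  atom 10: C, bond orders sum to 3 (valence 4) → 1 H
  atom 11: C, bond orders sum to 3 (valence 4) → 1 H
  atom 12: N, bond orders sum to 1 (valence 3) → 2 H
  atom 13: C, bond orders sum to 2 (valence 4) → 2 H
  atom 14: C, bond orders sum to 2 (valence 4) → 2 H
  atom 15: C, bond orders sum to 2 (valence 4) → 2 H
  atom 16: C, bond orders sum to 2 (valence 4) → 2 H
  atom 17: O, bond orders sum to 1 (valence 2) → 1 H
Totals → C:13, H:25, N:1, O:3.

C13H25NO3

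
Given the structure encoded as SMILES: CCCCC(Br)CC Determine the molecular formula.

C7H15Br

Walk through each heavy atom and fill implicit hydrogens from standard valence (C 4, N 3, O 2, S 2, halogen 1):
  atom 1: C, bond orders sum to 1 (valence 4) → 3 H
  atom 2: C, bond orders sum to 2 (valence 4) → 2 H
  atom 3: C, bond orders sum to 2 (valence 4) → 2 H
  atom 4: C, bond orders sum to 2 (valence 4) → 2 H
  atom 5: C, bond orders sum to 3 (valence 4) → 1 H
  atom 6: Br (halogen, monovalent) → 0 H
  atom 7: C, bond orders sum to 2 (valence 4) → 2 H
  atom 8: C, bond orders sum to 1 (valence 4) → 3 H
Totals → C:7, H:15, Br:1.
In Hill order: C7H15Br.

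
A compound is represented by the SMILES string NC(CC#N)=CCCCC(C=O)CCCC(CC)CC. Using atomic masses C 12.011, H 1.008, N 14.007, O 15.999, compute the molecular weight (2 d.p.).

First, the molecular formula is C17H30N2O (counting implicit H from valence).
  C: 17 × 12.011 = 204.187
  H: 30 × 1.008 = 30.240
  N: 2 × 14.007 = 28.014
  O: 1 × 15.999 = 15.999
Sum: 17×12.011 + 30×1.008 + 2×14.007 + 1×15.999 = 278.440 → 278.44 g/mol.

278.44 g/mol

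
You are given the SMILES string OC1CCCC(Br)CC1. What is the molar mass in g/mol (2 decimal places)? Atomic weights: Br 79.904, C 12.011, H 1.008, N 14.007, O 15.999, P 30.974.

First, the molecular formula is C7H13BrO (counting implicit H from valence).
  Br: 1 × 79.904 = 79.904
  C: 7 × 12.011 = 84.077
  H: 13 × 1.008 = 13.104
  O: 1 × 15.999 = 15.999
Sum: 1×79.904 + 7×12.011 + 13×1.008 + 1×15.999 = 193.084 → 193.08 g/mol.

193.08 g/mol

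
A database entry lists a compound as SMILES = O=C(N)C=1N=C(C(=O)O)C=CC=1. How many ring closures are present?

1

In SMILES, each pair of matching ring-closure digits denotes one ring-closing bond; the number of such bonds equals the number of independent rings.
Ring-closure bonds here: 1.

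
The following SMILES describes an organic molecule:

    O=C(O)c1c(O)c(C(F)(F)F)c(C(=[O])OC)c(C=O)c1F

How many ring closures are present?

1

In SMILES, each pair of matching ring-closure digits denotes one ring-closing bond; the number of such bonds equals the number of independent rings.
Ring-closure bonds here: 1.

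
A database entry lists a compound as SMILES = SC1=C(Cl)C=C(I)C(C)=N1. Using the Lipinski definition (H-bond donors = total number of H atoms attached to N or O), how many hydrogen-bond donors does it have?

0

Donors: find every N or O and count the H atoms it carries.
  atom 10 (N): bond orders sum to 3 → 0 H
Lipinski HBD = 0.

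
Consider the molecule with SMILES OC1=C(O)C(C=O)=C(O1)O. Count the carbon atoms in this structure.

Count every carbon token in the SMILES (each C, including those in ring-closure positions and inside branches).
Carbon count: 5.

5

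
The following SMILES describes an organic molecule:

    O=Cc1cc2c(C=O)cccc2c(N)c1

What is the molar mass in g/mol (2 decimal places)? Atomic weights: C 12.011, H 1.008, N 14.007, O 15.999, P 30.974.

199.21 g/mol

First, the molecular formula is C12H9NO2 (counting implicit H from valence).
  C: 12 × 12.011 = 144.132
  H: 9 × 1.008 = 9.072
  N: 1 × 14.007 = 14.007
  O: 2 × 15.999 = 31.998
Sum: 12×12.011 + 9×1.008 + 1×14.007 + 2×15.999 = 199.209 → 199.21 g/mol.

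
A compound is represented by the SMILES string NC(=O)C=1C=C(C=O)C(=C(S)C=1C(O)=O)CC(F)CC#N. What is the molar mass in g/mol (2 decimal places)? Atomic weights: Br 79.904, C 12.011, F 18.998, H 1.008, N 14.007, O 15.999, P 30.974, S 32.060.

First, the molecular formula is C13H11FN2O4S (counting implicit H from valence).
  C: 13 × 12.011 = 156.143
  F: 1 × 18.998 = 18.998
  H: 11 × 1.008 = 11.088
  N: 2 × 14.007 = 28.014
  O: 4 × 15.999 = 63.996
  S: 1 × 32.060 = 32.060
Sum: 13×12.011 + 1×18.998 + 11×1.008 + 2×14.007 + 4×15.999 + 1×32.060 = 310.299 → 310.30 g/mol.

310.30 g/mol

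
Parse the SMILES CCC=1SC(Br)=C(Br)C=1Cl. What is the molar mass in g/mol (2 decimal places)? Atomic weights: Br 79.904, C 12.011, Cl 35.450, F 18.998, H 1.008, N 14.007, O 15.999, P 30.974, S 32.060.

First, the molecular formula is C6H5Br2ClS (counting implicit H from valence).
  Br: 2 × 79.904 = 159.808
  C: 6 × 12.011 = 72.066
  Cl: 1 × 35.450 = 35.450
  H: 5 × 1.008 = 5.040
  S: 1 × 32.060 = 32.060
Sum: 2×79.904 + 6×12.011 + 1×35.450 + 5×1.008 + 1×32.060 = 304.424 → 304.42 g/mol.

304.42 g/mol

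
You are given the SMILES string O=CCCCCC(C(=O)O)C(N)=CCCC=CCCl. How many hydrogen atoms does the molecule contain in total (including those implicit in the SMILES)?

22

Walk through each heavy atom and fill implicit hydrogens from standard valence (C 4, N 3, O 2, S 2, halogen 1):
  atom 1: O, bond orders sum to 2 (valence 2) → 0 H
  atom 2: C, bond orders sum to 3 (valence 4) → 1 H
  atom 3: C, bond orders sum to 2 (valence 4) → 2 H
  atom 4: C, bond orders sum to 2 (valence 4) → 2 H
  atom 5: C, bond orders sum to 2 (valence 4) → 2 H
  atom 6: C, bond orders sum to 2 (valence 4) → 2 H
  atom 7: C, bond orders sum to 3 (valence 4) → 1 H
  atom 8: C, bond orders sum to 4 (valence 4) → 0 H
  atom 9: O, bond orders sum to 2 (valence 2) → 0 H
  atom 10: O, bond orders sum to 1 (valence 2) → 1 H
  atom 11: C, bond orders sum to 4 (valence 4) → 0 H
  atom 12: N, bond orders sum to 1 (valence 3) → 2 H
  atom 13: C, bond orders sum to 3 (valence 4) → 1 H
  atom 14: C, bond orders sum to 2 (valence 4) → 2 H
  atom 15: C, bond orders sum to 2 (valence 4) → 2 H
  atom 16: C, bond orders sum to 3 (valence 4) → 1 H
  atom 17: C, bond orders sum to 3 (valence 4) → 1 H
  atom 18: C, bond orders sum to 2 (valence 4) → 2 H
  atom 19: Cl (halogen, monovalent) → 0 H
Total hydrogens: 22.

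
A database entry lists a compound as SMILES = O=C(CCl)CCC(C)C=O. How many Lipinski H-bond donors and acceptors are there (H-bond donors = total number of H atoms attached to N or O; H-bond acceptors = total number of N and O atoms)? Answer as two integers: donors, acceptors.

Donors: find every N or O and count the H atoms it carries.
  atom 1 (O): bond orders sum to 2 → 0 H
  atom 10 (O): bond orders sum to 2 → 0 H
Lipinski HBD = 0.
Acceptors: N atoms = 0, O atoms = 2 → HBA = 2.

0, 2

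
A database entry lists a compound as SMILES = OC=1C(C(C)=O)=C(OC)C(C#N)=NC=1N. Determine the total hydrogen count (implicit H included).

9

Walk through each heavy atom and fill implicit hydrogens from standard valence (C 4, N 3, O 2, S 2, halogen 1):
  atom 1: O, bond orders sum to 1 (valence 2) → 1 H
  atom 2: C, bond orders sum to 4 (valence 4) → 0 H
  atom 3: C, bond orders sum to 4 (valence 4) → 0 H
  atom 4: C, bond orders sum to 4 (valence 4) → 0 H
  atom 5: C, bond orders sum to 1 (valence 4) → 3 H
  atom 6: O, bond orders sum to 2 (valence 2) → 0 H
  atom 7: C, bond orders sum to 4 (valence 4) → 0 H
  atom 8: O, bond orders sum to 2 (valence 2) → 0 H
  atom 9: C, bond orders sum to 1 (valence 4) → 3 H
  atom 10: C, bond orders sum to 4 (valence 4) → 0 H
  atom 11: C, bond orders sum to 4 (valence 4) → 0 H
  atom 12: N, bond orders sum to 3 (valence 3) → 0 H
  atom 13: N, bond orders sum to 3 (valence 3) → 0 H
  atom 14: C, bond orders sum to 4 (valence 4) → 0 H
  atom 15: N, bond orders sum to 1 (valence 3) → 2 H
Total hydrogens: 9.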